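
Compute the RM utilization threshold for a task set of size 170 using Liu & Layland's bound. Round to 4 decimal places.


Compute 2^(1/170) = 1.0040856600
Subtract 1: 1.0040856600 - 1 = 0.0040856600
Multiply by n: 170 * 0.0040856600 = 0.6945622000
Round to 4 dp: 0.6946

0.6946


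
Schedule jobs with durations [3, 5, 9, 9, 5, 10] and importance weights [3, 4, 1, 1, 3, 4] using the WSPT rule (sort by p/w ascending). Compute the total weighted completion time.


Compute p/w ratios and sort ascending (WSPT): [(3, 3), (5, 4), (5, 3), (10, 4), (9, 1), (9, 1)]
Compute weighted completion times:
  Job (p=3,w=3): C=3, w*C=3*3=9
  Job (p=5,w=4): C=8, w*C=4*8=32
  Job (p=5,w=3): C=13, w*C=3*13=39
  Job (p=10,w=4): C=23, w*C=4*23=92
  Job (p=9,w=1): C=32, w*C=1*32=32
  Job (p=9,w=1): C=41, w*C=1*41=41
Total weighted completion time = 245

245


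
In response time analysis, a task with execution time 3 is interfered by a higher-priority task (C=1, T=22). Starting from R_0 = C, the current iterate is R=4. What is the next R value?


R_next = C + ceil(R_prev / T_hp) * C_hp
ceil(4 / 22) = ceil(0.1818) = 1
Interference = 1 * 1 = 1
R_next = 3 + 1 = 4
R_next = R_prev, so the iteration has converged (response time = 4).

4


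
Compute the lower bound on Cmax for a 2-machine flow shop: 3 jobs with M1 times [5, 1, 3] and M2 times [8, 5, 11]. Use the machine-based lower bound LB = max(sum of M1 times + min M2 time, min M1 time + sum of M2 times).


LB1 = sum(M1 times) + min(M2 times) = 9 + 5 = 14
LB2 = min(M1 times) + sum(M2 times) = 1 + 24 = 25
Lower bound = max(LB1, LB2) = max(14, 25) = 25

25


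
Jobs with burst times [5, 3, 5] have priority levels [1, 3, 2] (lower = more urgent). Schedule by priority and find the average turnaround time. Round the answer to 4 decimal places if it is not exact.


Sort by priority (ascending = highest first):
Order: [(1, 5), (2, 5), (3, 3)]
Completion times:
  Priority 1, burst=5, C=5
  Priority 2, burst=5, C=10
  Priority 3, burst=3, C=13
Average turnaround = 28/3 = 9.3333

9.3333


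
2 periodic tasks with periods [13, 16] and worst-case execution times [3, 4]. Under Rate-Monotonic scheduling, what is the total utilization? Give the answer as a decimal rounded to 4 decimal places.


Compute individual utilizations (exact fractions):
  Task 1: C/T = 3/13 (approx. 0.2308)
  Task 2: C/T = 4/16 = 1/4 (approx. 0.25)
Total utilization U = 3/13 + 1/4 = 25/52
Rounded to 4 decimal places: U = 0.4808
RM (Liu & Layland) bound for 2 tasks = 0.828427; compare with U = 25/52 (approx. 0.480769)
U <= bound, so schedulable by RM sufficient condition.

0.4808


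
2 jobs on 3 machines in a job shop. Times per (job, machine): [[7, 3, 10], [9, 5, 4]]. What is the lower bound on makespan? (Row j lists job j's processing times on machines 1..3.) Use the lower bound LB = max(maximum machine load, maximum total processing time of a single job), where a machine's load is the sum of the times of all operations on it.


Machine loads:
  Machine 1: 7 + 9 = 16
  Machine 2: 3 + 5 = 8
  Machine 3: 10 + 4 = 14
Max machine load = 16
Job totals:
  Job 1: 20
  Job 2: 18
Max job total = 20
Lower bound = max(16, 20) = 20

20


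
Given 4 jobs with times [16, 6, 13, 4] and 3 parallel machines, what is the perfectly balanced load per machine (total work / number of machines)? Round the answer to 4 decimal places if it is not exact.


Total processing time = 16 + 6 + 13 + 4 = 39
Number of machines = 3
Ideal balanced load = 39 / 3 = 13.0

13.0


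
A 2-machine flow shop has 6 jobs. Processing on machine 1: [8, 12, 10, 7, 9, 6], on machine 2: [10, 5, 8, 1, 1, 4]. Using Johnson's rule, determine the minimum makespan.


Apply Johnson's rule:
  Group 1 (a <= b): [(1, 8, 10)]
  Group 2 (a > b): [(3, 10, 8), (2, 12, 5), (6, 6, 4), (4, 7, 1), (5, 9, 1)]
Optimal job order: [1, 3, 2, 6, 4, 5]
Schedule:
  Job 1: M1 done at 8, M2 done at 18
  Job 3: M1 done at 18, M2 done at 26
  Job 2: M1 done at 30, M2 done at 35
  Job 6: M1 done at 36, M2 done at 40
  Job 4: M1 done at 43, M2 done at 44
  Job 5: M1 done at 52, M2 done at 53
Makespan = 53

53


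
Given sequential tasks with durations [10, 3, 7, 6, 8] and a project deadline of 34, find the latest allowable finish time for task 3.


LF(activity 3) = deadline - sum of successor durations
Successors: activities 4 through 5 with durations [6, 8]
Sum of successor durations = 14
LF = 34 - 14 = 20

20


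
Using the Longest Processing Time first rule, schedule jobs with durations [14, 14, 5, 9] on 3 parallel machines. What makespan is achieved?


Sort jobs in decreasing order (LPT): [14, 14, 9, 5]
Assign each job to the least loaded machine:
  Machine 1: jobs [14], load = 14
  Machine 2: jobs [14], load = 14
  Machine 3: jobs [9, 5], load = 14
Makespan = max load = 14

14


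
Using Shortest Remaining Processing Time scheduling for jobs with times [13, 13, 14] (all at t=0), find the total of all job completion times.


Since all jobs arrive at t=0, SRPT equals SPT ordering.
SPT order: [13, 13, 14]
Completion times:
  Job 1: p=13, C=13
  Job 2: p=13, C=26
  Job 3: p=14, C=40
Total completion time = 13 + 26 + 40 = 79

79


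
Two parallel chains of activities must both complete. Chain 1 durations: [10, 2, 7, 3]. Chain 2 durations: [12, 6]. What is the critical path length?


Path A total = 10 + 2 + 7 + 3 = 22
Path B total = 12 + 6 = 18
Critical path = longest path = max(22, 18) = 22

22


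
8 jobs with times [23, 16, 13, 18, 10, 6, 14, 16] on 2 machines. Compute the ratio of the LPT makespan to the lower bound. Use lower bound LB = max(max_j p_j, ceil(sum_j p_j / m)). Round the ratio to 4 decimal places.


LPT order: [23, 18, 16, 16, 14, 13, 10, 6]
Machine loads after assignment: [58, 58]
LPT makespan = 58
Lower bound = max(max_job, ceil(total/2)) = max(23, 58) = 58
Ratio = 58 / 58 = 1.0

1.0


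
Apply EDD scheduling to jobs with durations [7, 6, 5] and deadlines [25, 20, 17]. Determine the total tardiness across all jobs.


Sort by due date (EDD order): [(5, 17), (6, 20), (7, 25)]
Compute completion times and tardiness:
  Job 1: p=5, d=17, C=5, tardiness=max(0,5-17)=0
  Job 2: p=6, d=20, C=11, tardiness=max(0,11-20)=0
  Job 3: p=7, d=25, C=18, tardiness=max(0,18-25)=0
Total tardiness = 0

0


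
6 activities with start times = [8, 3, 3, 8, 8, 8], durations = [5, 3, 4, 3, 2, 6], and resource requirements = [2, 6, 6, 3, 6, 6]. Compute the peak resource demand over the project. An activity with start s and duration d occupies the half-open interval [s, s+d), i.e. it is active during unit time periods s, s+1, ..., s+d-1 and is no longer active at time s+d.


Each activity i is active on [start_i, start_i + duration_i).
Compute total resource usage per time slot:
  t=0: active resources = [], total = 0
  t=1: active resources = [], total = 0
  t=2: active resources = [], total = 0
  t=3: active resources = [6, 6], total = 12
  t=4: active resources = [6, 6], total = 12
  t=5: active resources = [6, 6], total = 12
  t=6: active resources = [6], total = 6
  t=7: active resources = [], total = 0
  t=8: active resources = [2, 3, 6, 6], total = 17
  t=9: active resources = [2, 3, 6, 6], total = 17
  t=10: active resources = [2, 3, 6], total = 11
  t=11: active resources = [2, 6], total = 8
  t=12: active resources = [2, 6], total = 8
  t=13: active resources = [6], total = 6
Peak resource demand = 17

17


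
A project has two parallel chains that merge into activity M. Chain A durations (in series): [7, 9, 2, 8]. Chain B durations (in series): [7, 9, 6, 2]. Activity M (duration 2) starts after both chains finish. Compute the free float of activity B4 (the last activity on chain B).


ES(B4) = sum of predecessors on chain B = 22
EF(B4) = ES + duration = 22 + 2 = 24
Successor of B4 is M. ES(M) = max(sum(A), sum(B)) = max(26, 24) = 26
Free float = ES(successor) - EF(current) = 26 - 24 = 2

2


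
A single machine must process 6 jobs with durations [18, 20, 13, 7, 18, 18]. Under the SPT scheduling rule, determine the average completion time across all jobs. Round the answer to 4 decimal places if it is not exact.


Sort jobs by processing time (SPT order): [7, 13, 18, 18, 18, 20]
Compute completion times sequentially:
  Job 1: processing = 7, completes at 7
  Job 2: processing = 13, completes at 20
  Job 3: processing = 18, completes at 38
  Job 4: processing = 18, completes at 56
  Job 5: processing = 18, completes at 74
  Job 6: processing = 20, completes at 94
Sum of completion times = 289
Average completion time = 289/6 = 48.1667

48.1667


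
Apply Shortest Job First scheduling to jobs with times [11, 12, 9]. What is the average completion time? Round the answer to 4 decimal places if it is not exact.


SJF order (ascending): [9, 11, 12]
Completion times:
  Job 1: burst=9, C=9
  Job 2: burst=11, C=20
  Job 3: burst=12, C=32
Average completion = 61/3 = 20.3333

20.3333


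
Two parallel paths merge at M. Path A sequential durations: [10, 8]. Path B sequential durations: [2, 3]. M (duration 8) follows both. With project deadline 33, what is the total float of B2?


Forward pass: ES(B2) = sum of predecessors on chain B = 2
EF = ES + duration = 2 + 3 = 5
Backward pass: LF(M) = deadline = 33; LS(M) = 33 - 8 = 25
LF(B2) = LS(M) - sum(successors on chain B) = 25 - 0 = 25
LS = LF - duration = 25 - 3 = 22
Total float = LS - ES = 22 - 2 = 20

20


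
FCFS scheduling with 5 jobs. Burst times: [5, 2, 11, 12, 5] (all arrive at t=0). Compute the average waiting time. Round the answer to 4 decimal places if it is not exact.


FCFS order (as given): [5, 2, 11, 12, 5]
Waiting times:
  Job 1: wait = 0
  Job 2: wait = 5
  Job 3: wait = 7
  Job 4: wait = 18
  Job 5: wait = 30
Sum of waiting times = 60
Average waiting time = 60/5 = 12.0

12.0


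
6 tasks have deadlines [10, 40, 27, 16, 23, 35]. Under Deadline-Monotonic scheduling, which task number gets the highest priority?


Sort tasks by relative deadline (ascending):
  Task 1: deadline = 10
  Task 4: deadline = 16
  Task 5: deadline = 23
  Task 3: deadline = 27
  Task 6: deadline = 35
  Task 2: deadline = 40
Priority order (highest first): [1, 4, 5, 3, 6, 2]
Highest priority task = 1

1


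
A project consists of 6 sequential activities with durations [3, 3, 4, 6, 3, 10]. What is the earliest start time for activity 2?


Activity 2 starts after activities 1 through 1 complete.
Predecessor durations: [3]
ES = 3 = 3

3


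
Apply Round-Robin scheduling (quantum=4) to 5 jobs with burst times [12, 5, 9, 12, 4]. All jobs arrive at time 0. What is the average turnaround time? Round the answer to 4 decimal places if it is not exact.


Time quantum = 4
Execution trace:
  J1 runs 4 units, time = 4
  J2 runs 4 units, time = 8
  J3 runs 4 units, time = 12
  J4 runs 4 units, time = 16
  J5 runs 4 units, time = 20
  J1 runs 4 units, time = 24
  J2 runs 1 units, time = 25
  J3 runs 4 units, time = 29
  J4 runs 4 units, time = 33
  J1 runs 4 units, time = 37
  J3 runs 1 units, time = 38
  J4 runs 4 units, time = 42
Finish times: [37, 25, 38, 42, 20]
Average turnaround = 162/5 = 32.4

32.4


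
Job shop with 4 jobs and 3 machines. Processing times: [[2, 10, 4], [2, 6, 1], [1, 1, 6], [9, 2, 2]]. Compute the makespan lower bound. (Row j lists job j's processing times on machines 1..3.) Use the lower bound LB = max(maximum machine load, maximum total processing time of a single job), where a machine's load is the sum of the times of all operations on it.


Machine loads:
  Machine 1: 2 + 2 + 1 + 9 = 14
  Machine 2: 10 + 6 + 1 + 2 = 19
  Machine 3: 4 + 1 + 6 + 2 = 13
Max machine load = 19
Job totals:
  Job 1: 16
  Job 2: 9
  Job 3: 8
  Job 4: 13
Max job total = 16
Lower bound = max(19, 16) = 19

19


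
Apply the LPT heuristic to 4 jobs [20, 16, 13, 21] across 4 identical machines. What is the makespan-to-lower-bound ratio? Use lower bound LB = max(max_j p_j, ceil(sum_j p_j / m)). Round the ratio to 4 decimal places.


LPT order: [21, 20, 16, 13]
Machine loads after assignment: [21, 20, 16, 13]
LPT makespan = 21
Lower bound = max(max_job, ceil(total/4)) = max(21, 18) = 21
Ratio = 21 / 21 = 1.0

1.0


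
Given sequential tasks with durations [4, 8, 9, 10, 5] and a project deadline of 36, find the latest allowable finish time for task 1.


LF(activity 1) = deadline - sum of successor durations
Successors: activities 2 through 5 with durations [8, 9, 10, 5]
Sum of successor durations = 32
LF = 36 - 32 = 4

4


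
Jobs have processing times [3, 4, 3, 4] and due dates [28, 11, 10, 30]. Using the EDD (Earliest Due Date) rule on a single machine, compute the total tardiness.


Sort by due date (EDD order): [(3, 10), (4, 11), (3, 28), (4, 30)]
Compute completion times and tardiness:
  Job 1: p=3, d=10, C=3, tardiness=max(0,3-10)=0
  Job 2: p=4, d=11, C=7, tardiness=max(0,7-11)=0
  Job 3: p=3, d=28, C=10, tardiness=max(0,10-28)=0
  Job 4: p=4, d=30, C=14, tardiness=max(0,14-30)=0
Total tardiness = 0

0


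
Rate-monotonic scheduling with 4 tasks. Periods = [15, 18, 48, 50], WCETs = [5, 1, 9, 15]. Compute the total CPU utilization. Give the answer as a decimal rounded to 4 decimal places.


Compute individual utilizations (exact fractions):
  Task 1: C/T = 5/15 = 1/3 (approx. 0.3333)
  Task 2: C/T = 1/18 (approx. 0.0556)
  Task 3: C/T = 9/48 = 3/16 (approx. 0.1875)
  Task 4: C/T = 15/50 = 3/10 (approx. 0.3)
Total utilization U = 1/3 + 1/18 + 3/16 + 3/10 = 631/720
Rounded to 4 decimal places: U = 0.8764
RM (Liu & Layland) bound for 4 tasks = 0.756828; compare with U = 631/720 (approx. 0.876389)
bound < U <= 1, so the RM sufficient condition is not met (inconclusive; an exact test such as response-time analysis is needed).

0.8764


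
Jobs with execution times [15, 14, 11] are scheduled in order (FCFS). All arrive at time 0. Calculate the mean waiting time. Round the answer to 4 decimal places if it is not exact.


FCFS order (as given): [15, 14, 11]
Waiting times:
  Job 1: wait = 0
  Job 2: wait = 15
  Job 3: wait = 29
Sum of waiting times = 44
Average waiting time = 44/3 = 14.6667

14.6667


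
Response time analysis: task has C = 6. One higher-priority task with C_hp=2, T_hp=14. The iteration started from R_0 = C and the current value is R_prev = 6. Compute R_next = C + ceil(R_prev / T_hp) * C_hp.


R_next = C + ceil(R_prev / T_hp) * C_hp
ceil(6 / 14) = ceil(0.4286) = 1
Interference = 1 * 2 = 2
R_next = 6 + 2 = 8

8


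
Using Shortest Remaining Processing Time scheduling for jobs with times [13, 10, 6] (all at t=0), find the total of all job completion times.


Since all jobs arrive at t=0, SRPT equals SPT ordering.
SPT order: [6, 10, 13]
Completion times:
  Job 1: p=6, C=6
  Job 2: p=10, C=16
  Job 3: p=13, C=29
Total completion time = 6 + 16 + 29 = 51

51


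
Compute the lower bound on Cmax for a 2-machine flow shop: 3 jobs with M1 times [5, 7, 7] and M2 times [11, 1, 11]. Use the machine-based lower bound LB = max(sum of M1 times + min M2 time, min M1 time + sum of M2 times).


LB1 = sum(M1 times) + min(M2 times) = 19 + 1 = 20
LB2 = min(M1 times) + sum(M2 times) = 5 + 23 = 28
Lower bound = max(LB1, LB2) = max(20, 28) = 28

28


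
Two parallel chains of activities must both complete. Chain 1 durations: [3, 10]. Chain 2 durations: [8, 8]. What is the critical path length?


Path A total = 3 + 10 = 13
Path B total = 8 + 8 = 16
Critical path = longest path = max(13, 16) = 16

16


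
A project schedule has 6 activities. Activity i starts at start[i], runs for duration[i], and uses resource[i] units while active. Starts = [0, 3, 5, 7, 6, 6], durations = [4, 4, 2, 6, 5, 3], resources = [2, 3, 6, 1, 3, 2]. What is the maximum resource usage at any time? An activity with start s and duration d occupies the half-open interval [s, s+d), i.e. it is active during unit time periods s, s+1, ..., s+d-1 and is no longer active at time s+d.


Each activity i is active on [start_i, start_i + duration_i).
Compute total resource usage per time slot:
  t=0: active resources = [2], total = 2
  t=1: active resources = [2], total = 2
  t=2: active resources = [2], total = 2
  t=3: active resources = [2, 3], total = 5
  t=4: active resources = [3], total = 3
  t=5: active resources = [3, 6], total = 9
  t=6: active resources = [3, 6, 3, 2], total = 14
  t=7: active resources = [1, 3, 2], total = 6
  t=8: active resources = [1, 3, 2], total = 6
  t=9: active resources = [1, 3], total = 4
  t=10: active resources = [1, 3], total = 4
  t=11: active resources = [1], total = 1
  t=12: active resources = [1], total = 1
Peak resource demand = 14

14


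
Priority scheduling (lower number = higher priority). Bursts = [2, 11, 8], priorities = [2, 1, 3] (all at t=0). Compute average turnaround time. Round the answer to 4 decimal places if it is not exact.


Sort by priority (ascending = highest first):
Order: [(1, 11), (2, 2), (3, 8)]
Completion times:
  Priority 1, burst=11, C=11
  Priority 2, burst=2, C=13
  Priority 3, burst=8, C=21
Average turnaround = 45/3 = 15.0

15.0


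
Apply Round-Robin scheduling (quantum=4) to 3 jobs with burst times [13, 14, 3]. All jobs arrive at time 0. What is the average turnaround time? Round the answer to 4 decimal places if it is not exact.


Time quantum = 4
Execution trace:
  J1 runs 4 units, time = 4
  J2 runs 4 units, time = 8
  J3 runs 3 units, time = 11
  J1 runs 4 units, time = 15
  J2 runs 4 units, time = 19
  J1 runs 4 units, time = 23
  J2 runs 4 units, time = 27
  J1 runs 1 units, time = 28
  J2 runs 2 units, time = 30
Finish times: [28, 30, 11]
Average turnaround = 69/3 = 23.0

23.0


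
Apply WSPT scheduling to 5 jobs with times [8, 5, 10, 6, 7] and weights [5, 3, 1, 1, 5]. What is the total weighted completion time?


Compute p/w ratios and sort ascending (WSPT): [(7, 5), (8, 5), (5, 3), (6, 1), (10, 1)]
Compute weighted completion times:
  Job (p=7,w=5): C=7, w*C=5*7=35
  Job (p=8,w=5): C=15, w*C=5*15=75
  Job (p=5,w=3): C=20, w*C=3*20=60
  Job (p=6,w=1): C=26, w*C=1*26=26
  Job (p=10,w=1): C=36, w*C=1*36=36
Total weighted completion time = 232

232


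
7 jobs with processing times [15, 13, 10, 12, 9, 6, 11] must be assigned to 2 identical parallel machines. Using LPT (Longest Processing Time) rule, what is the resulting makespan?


Sort jobs in decreasing order (LPT): [15, 13, 12, 11, 10, 9, 6]
Assign each job to the least loaded machine:
  Machine 1: jobs [15, 11, 9, 6], load = 41
  Machine 2: jobs [13, 12, 10], load = 35
Makespan = max load = 41

41


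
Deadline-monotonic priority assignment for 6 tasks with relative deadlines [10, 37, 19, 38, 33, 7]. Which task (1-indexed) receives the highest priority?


Sort tasks by relative deadline (ascending):
  Task 6: deadline = 7
  Task 1: deadline = 10
  Task 3: deadline = 19
  Task 5: deadline = 33
  Task 2: deadline = 37
  Task 4: deadline = 38
Priority order (highest first): [6, 1, 3, 5, 2, 4]
Highest priority task = 6

6


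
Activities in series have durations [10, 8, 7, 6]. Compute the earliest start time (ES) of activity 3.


Activity 3 starts after activities 1 through 2 complete.
Predecessor durations: [10, 8]
ES = 10 + 8 = 18

18


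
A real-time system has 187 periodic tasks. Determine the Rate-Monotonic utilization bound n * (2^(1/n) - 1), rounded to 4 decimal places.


Compute 2^(1/187) = 1.0037135476
Subtract 1: 1.0037135476 - 1 = 0.0037135476
Multiply by n: 187 * 0.0037135476 = 0.6944334012
Round to 4 dp: 0.6944

0.6944


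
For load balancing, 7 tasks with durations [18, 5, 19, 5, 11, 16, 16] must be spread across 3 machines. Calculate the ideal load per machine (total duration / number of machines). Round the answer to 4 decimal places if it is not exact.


Total processing time = 18 + 5 + 19 + 5 + 11 + 16 + 16 = 90
Number of machines = 3
Ideal balanced load = 90 / 3 = 30.0

30.0


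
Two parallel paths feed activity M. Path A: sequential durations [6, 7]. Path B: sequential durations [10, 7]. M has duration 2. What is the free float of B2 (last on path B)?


ES(B2) = sum of predecessors on chain B = 10
EF(B2) = ES + duration = 10 + 7 = 17
Successor of B2 is M. ES(M) = max(sum(A), sum(B)) = max(13, 17) = 17
Free float = ES(successor) - EF(current) = 17 - 17 = 0

0


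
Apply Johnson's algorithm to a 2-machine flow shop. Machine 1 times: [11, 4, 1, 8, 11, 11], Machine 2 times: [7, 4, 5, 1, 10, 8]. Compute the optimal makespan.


Apply Johnson's rule:
  Group 1 (a <= b): [(3, 1, 5), (2, 4, 4)]
  Group 2 (a > b): [(5, 11, 10), (6, 11, 8), (1, 11, 7), (4, 8, 1)]
Optimal job order: [3, 2, 5, 6, 1, 4]
Schedule:
  Job 3: M1 done at 1, M2 done at 6
  Job 2: M1 done at 5, M2 done at 10
  Job 5: M1 done at 16, M2 done at 26
  Job 6: M1 done at 27, M2 done at 35
  Job 1: M1 done at 38, M2 done at 45
  Job 4: M1 done at 46, M2 done at 47
Makespan = 47

47


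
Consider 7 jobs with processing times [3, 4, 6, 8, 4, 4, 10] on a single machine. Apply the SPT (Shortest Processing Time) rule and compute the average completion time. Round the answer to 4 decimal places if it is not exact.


Sort jobs by processing time (SPT order): [3, 4, 4, 4, 6, 8, 10]
Compute completion times sequentially:
  Job 1: processing = 3, completes at 3
  Job 2: processing = 4, completes at 7
  Job 3: processing = 4, completes at 11
  Job 4: processing = 4, completes at 15
  Job 5: processing = 6, completes at 21
  Job 6: processing = 8, completes at 29
  Job 7: processing = 10, completes at 39
Sum of completion times = 125
Average completion time = 125/7 = 17.8571

17.8571


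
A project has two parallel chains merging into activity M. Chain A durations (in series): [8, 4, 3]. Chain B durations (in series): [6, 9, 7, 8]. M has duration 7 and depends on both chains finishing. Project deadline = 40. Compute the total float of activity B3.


Forward pass: ES(B3) = sum of predecessors on chain B = 15
EF = ES + duration = 15 + 7 = 22
Backward pass: LF(M) = deadline = 40; LS(M) = 40 - 7 = 33
LF(B3) = LS(M) - sum(successors on chain B) = 33 - 8 = 25
LS = LF - duration = 25 - 7 = 18
Total float = LS - ES = 18 - 15 = 3

3


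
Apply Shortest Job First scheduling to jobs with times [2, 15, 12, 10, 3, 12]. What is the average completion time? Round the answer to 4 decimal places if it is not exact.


SJF order (ascending): [2, 3, 10, 12, 12, 15]
Completion times:
  Job 1: burst=2, C=2
  Job 2: burst=3, C=5
  Job 3: burst=10, C=15
  Job 4: burst=12, C=27
  Job 5: burst=12, C=39
  Job 6: burst=15, C=54
Average completion = 142/6 = 23.6667

23.6667


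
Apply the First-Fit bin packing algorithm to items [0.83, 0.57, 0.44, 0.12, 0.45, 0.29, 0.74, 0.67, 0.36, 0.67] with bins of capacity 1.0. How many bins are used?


Place items sequentially using First-Fit:
  Item 0.83 -> new Bin 1
  Item 0.57 -> new Bin 2
  Item 0.44 -> new Bin 3
  Item 0.12 -> Bin 1 (now 0.95)
  Item 0.45 -> Bin 3 (now 0.89)
  Item 0.29 -> Bin 2 (now 0.86)
  Item 0.74 -> new Bin 4
  Item 0.67 -> new Bin 5
  Item 0.36 -> new Bin 6
  Item 0.67 -> new Bin 7
Total bins used = 7

7


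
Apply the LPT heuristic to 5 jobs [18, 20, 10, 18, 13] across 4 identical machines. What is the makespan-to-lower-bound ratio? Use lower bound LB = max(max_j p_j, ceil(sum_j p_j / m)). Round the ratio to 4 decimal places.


LPT order: [20, 18, 18, 13, 10]
Machine loads after assignment: [20, 18, 18, 23]
LPT makespan = 23
Lower bound = max(max_job, ceil(total/4)) = max(20, 20) = 20
Ratio = 23 / 20 = 1.15

1.15


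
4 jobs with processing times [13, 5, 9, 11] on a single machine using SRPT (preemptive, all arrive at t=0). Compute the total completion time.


Since all jobs arrive at t=0, SRPT equals SPT ordering.
SPT order: [5, 9, 11, 13]
Completion times:
  Job 1: p=5, C=5
  Job 2: p=9, C=14
  Job 3: p=11, C=25
  Job 4: p=13, C=38
Total completion time = 5 + 14 + 25 + 38 = 82

82


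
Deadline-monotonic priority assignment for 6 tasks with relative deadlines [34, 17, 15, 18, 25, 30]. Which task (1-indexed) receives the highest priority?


Sort tasks by relative deadline (ascending):
  Task 3: deadline = 15
  Task 2: deadline = 17
  Task 4: deadline = 18
  Task 5: deadline = 25
  Task 6: deadline = 30
  Task 1: deadline = 34
Priority order (highest first): [3, 2, 4, 5, 6, 1]
Highest priority task = 3

3


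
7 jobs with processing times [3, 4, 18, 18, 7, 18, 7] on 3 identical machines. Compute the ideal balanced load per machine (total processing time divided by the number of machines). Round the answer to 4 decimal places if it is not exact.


Total processing time = 3 + 4 + 18 + 18 + 7 + 18 + 7 = 75
Number of machines = 3
Ideal balanced load = 75 / 3 = 25.0

25.0


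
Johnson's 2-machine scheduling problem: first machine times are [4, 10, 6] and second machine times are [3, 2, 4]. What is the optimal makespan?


Apply Johnson's rule:
  Group 1 (a <= b): []
  Group 2 (a > b): [(3, 6, 4), (1, 4, 3), (2, 10, 2)]
Optimal job order: [3, 1, 2]
Schedule:
  Job 3: M1 done at 6, M2 done at 10
  Job 1: M1 done at 10, M2 done at 13
  Job 2: M1 done at 20, M2 done at 22
Makespan = 22

22


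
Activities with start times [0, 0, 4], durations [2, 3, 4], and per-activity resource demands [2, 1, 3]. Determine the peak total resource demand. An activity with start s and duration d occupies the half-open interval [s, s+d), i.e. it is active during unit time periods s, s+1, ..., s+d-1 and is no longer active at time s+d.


Each activity i is active on [start_i, start_i + duration_i).
Compute total resource usage per time slot:
  t=0: active resources = [2, 1], total = 3
  t=1: active resources = [2, 1], total = 3
  t=2: active resources = [1], total = 1
  t=3: active resources = [], total = 0
  t=4: active resources = [3], total = 3
  t=5: active resources = [3], total = 3
  t=6: active resources = [3], total = 3
  t=7: active resources = [3], total = 3
Peak resource demand = 3

3


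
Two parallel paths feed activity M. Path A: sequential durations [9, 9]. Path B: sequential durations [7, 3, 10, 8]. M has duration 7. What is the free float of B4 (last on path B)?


ES(B4) = sum of predecessors on chain B = 20
EF(B4) = ES + duration = 20 + 8 = 28
Successor of B4 is M. ES(M) = max(sum(A), sum(B)) = max(18, 28) = 28
Free float = ES(successor) - EF(current) = 28 - 28 = 0

0


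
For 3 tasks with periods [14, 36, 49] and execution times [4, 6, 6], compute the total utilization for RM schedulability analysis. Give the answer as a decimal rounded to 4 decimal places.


Compute individual utilizations (exact fractions):
  Task 1: C/T = 4/14 = 2/7 (approx. 0.2857)
  Task 2: C/T = 6/36 = 1/6 (approx. 0.1667)
  Task 3: C/T = 6/49 (approx. 0.1224)
Total utilization U = 2/7 + 1/6 + 6/49 = 169/294
Rounded to 4 decimal places: U = 0.5748
RM (Liu & Layland) bound for 3 tasks = 0.779763; compare with U = 169/294 (approx. 0.574830)
U <= bound, so schedulable by RM sufficient condition.

0.5748


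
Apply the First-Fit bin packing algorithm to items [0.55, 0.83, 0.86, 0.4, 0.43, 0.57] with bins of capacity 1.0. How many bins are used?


Place items sequentially using First-Fit:
  Item 0.55 -> new Bin 1
  Item 0.83 -> new Bin 2
  Item 0.86 -> new Bin 3
  Item 0.4 -> Bin 1 (now 0.95)
  Item 0.43 -> new Bin 4
  Item 0.57 -> Bin 4 (now 1.0)
Total bins used = 4

4


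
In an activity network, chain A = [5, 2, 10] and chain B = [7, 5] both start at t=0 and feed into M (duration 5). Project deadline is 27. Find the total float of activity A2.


Forward pass: ES(A2) = sum of predecessors on chain A = 5
EF = ES + duration = 5 + 2 = 7
Backward pass: LF(M) = deadline = 27; LS(M) = 27 - 5 = 22
LF(A2) = LS(M) - sum(successors on chain A) = 22 - 10 = 12
LS = LF - duration = 12 - 2 = 10
Total float = LS - ES = 10 - 5 = 5

5


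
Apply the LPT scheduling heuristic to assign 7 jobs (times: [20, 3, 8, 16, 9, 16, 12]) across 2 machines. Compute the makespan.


Sort jobs in decreasing order (LPT): [20, 16, 16, 12, 9, 8, 3]
Assign each job to the least loaded machine:
  Machine 1: jobs [20, 12, 9], load = 41
  Machine 2: jobs [16, 16, 8, 3], load = 43
Makespan = max load = 43

43


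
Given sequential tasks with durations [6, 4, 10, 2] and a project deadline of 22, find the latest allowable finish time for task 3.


LF(activity 3) = deadline - sum of successor durations
Successors: activities 4 through 4 with durations [2]
Sum of successor durations = 2
LF = 22 - 2 = 20

20


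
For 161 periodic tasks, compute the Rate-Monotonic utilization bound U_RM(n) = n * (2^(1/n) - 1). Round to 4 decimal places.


Compute 2^(1/161) = 1.0043145429
Subtract 1: 1.0043145429 - 1 = 0.0043145429
Multiply by n: 161 * 0.0043145429 = 0.6946414069
Round to 4 dp: 0.6946

0.6946


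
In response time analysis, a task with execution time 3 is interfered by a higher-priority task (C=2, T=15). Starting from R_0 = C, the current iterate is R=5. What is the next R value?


R_next = C + ceil(R_prev / T_hp) * C_hp
ceil(5 / 15) = ceil(0.3333) = 1
Interference = 1 * 2 = 2
R_next = 3 + 2 = 5
R_next = R_prev, so the iteration has converged (response time = 5).

5


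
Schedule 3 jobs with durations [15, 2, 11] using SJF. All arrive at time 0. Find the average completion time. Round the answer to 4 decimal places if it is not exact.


SJF order (ascending): [2, 11, 15]
Completion times:
  Job 1: burst=2, C=2
  Job 2: burst=11, C=13
  Job 3: burst=15, C=28
Average completion = 43/3 = 14.3333

14.3333


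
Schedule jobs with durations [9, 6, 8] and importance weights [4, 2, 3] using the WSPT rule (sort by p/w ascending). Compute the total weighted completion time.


Compute p/w ratios and sort ascending (WSPT): [(9, 4), (8, 3), (6, 2)]
Compute weighted completion times:
  Job (p=9,w=4): C=9, w*C=4*9=36
  Job (p=8,w=3): C=17, w*C=3*17=51
  Job (p=6,w=2): C=23, w*C=2*23=46
Total weighted completion time = 133

133


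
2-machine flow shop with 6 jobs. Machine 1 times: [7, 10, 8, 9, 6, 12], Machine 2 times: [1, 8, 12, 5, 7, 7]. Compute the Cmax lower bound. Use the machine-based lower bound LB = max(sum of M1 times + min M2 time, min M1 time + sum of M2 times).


LB1 = sum(M1 times) + min(M2 times) = 52 + 1 = 53
LB2 = min(M1 times) + sum(M2 times) = 6 + 40 = 46
Lower bound = max(LB1, LB2) = max(53, 46) = 53

53


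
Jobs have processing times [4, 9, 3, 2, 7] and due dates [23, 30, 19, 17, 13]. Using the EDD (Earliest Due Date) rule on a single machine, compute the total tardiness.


Sort by due date (EDD order): [(7, 13), (2, 17), (3, 19), (4, 23), (9, 30)]
Compute completion times and tardiness:
  Job 1: p=7, d=13, C=7, tardiness=max(0,7-13)=0
  Job 2: p=2, d=17, C=9, tardiness=max(0,9-17)=0
  Job 3: p=3, d=19, C=12, tardiness=max(0,12-19)=0
  Job 4: p=4, d=23, C=16, tardiness=max(0,16-23)=0
  Job 5: p=9, d=30, C=25, tardiness=max(0,25-30)=0
Total tardiness = 0

0


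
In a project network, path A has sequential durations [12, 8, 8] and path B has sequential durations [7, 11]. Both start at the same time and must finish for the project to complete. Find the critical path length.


Path A total = 12 + 8 + 8 = 28
Path B total = 7 + 11 = 18
Critical path = longest path = max(28, 18) = 28

28


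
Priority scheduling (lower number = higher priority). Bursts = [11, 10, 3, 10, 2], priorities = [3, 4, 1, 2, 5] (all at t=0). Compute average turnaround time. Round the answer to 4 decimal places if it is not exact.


Sort by priority (ascending = highest first):
Order: [(1, 3), (2, 10), (3, 11), (4, 10), (5, 2)]
Completion times:
  Priority 1, burst=3, C=3
  Priority 2, burst=10, C=13
  Priority 3, burst=11, C=24
  Priority 4, burst=10, C=34
  Priority 5, burst=2, C=36
Average turnaround = 110/5 = 22.0

22.0


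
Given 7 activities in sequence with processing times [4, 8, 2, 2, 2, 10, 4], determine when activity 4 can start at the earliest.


Activity 4 starts after activities 1 through 3 complete.
Predecessor durations: [4, 8, 2]
ES = 4 + 8 + 2 = 14

14


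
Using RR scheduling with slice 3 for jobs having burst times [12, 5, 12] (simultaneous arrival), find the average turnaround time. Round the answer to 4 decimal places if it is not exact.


Time quantum = 3
Execution trace:
  J1 runs 3 units, time = 3
  J2 runs 3 units, time = 6
  J3 runs 3 units, time = 9
  J1 runs 3 units, time = 12
  J2 runs 2 units, time = 14
  J3 runs 3 units, time = 17
  J1 runs 3 units, time = 20
  J3 runs 3 units, time = 23
  J1 runs 3 units, time = 26
  J3 runs 3 units, time = 29
Finish times: [26, 14, 29]
Average turnaround = 69/3 = 23.0

23.0


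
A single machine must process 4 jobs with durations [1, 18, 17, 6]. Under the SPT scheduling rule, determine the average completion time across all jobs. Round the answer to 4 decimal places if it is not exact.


Sort jobs by processing time (SPT order): [1, 6, 17, 18]
Compute completion times sequentially:
  Job 1: processing = 1, completes at 1
  Job 2: processing = 6, completes at 7
  Job 3: processing = 17, completes at 24
  Job 4: processing = 18, completes at 42
Sum of completion times = 74
Average completion time = 74/4 = 18.5

18.5


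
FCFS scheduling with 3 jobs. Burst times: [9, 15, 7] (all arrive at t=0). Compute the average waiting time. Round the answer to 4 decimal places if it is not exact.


FCFS order (as given): [9, 15, 7]
Waiting times:
  Job 1: wait = 0
  Job 2: wait = 9
  Job 3: wait = 24
Sum of waiting times = 33
Average waiting time = 33/3 = 11.0

11.0


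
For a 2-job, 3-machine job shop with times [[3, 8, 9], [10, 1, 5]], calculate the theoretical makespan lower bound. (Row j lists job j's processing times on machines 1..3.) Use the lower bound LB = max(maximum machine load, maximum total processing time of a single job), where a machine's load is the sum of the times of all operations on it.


Machine loads:
  Machine 1: 3 + 10 = 13
  Machine 2: 8 + 1 = 9
  Machine 3: 9 + 5 = 14
Max machine load = 14
Job totals:
  Job 1: 20
  Job 2: 16
Max job total = 20
Lower bound = max(14, 20) = 20

20


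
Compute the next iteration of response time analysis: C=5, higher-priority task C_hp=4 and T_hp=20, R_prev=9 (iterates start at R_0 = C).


R_next = C + ceil(R_prev / T_hp) * C_hp
ceil(9 / 20) = ceil(0.45) = 1
Interference = 1 * 4 = 4
R_next = 5 + 4 = 9
R_next = R_prev, so the iteration has converged (response time = 9).

9


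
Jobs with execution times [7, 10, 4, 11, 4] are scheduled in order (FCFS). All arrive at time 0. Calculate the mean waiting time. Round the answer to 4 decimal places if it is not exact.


FCFS order (as given): [7, 10, 4, 11, 4]
Waiting times:
  Job 1: wait = 0
  Job 2: wait = 7
  Job 3: wait = 17
  Job 4: wait = 21
  Job 5: wait = 32
Sum of waiting times = 77
Average waiting time = 77/5 = 15.4

15.4


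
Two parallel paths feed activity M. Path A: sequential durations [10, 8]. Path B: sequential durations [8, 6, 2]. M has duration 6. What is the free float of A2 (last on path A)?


ES(A2) = sum of predecessors on chain A = 10
EF(A2) = ES + duration = 10 + 8 = 18
Successor of A2 is M. ES(M) = max(sum(A), sum(B)) = max(18, 16) = 18
Free float = ES(successor) - EF(current) = 18 - 18 = 0

0


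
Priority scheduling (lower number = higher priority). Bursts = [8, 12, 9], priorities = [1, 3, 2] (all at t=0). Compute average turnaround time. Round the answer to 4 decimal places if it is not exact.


Sort by priority (ascending = highest first):
Order: [(1, 8), (2, 9), (3, 12)]
Completion times:
  Priority 1, burst=8, C=8
  Priority 2, burst=9, C=17
  Priority 3, burst=12, C=29
Average turnaround = 54/3 = 18.0

18.0


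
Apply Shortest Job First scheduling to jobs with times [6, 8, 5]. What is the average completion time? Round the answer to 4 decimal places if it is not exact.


SJF order (ascending): [5, 6, 8]
Completion times:
  Job 1: burst=5, C=5
  Job 2: burst=6, C=11
  Job 3: burst=8, C=19
Average completion = 35/3 = 11.6667

11.6667


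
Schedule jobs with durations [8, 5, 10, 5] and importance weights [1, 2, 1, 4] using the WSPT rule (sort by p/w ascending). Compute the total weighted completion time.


Compute p/w ratios and sort ascending (WSPT): [(5, 4), (5, 2), (8, 1), (10, 1)]
Compute weighted completion times:
  Job (p=5,w=4): C=5, w*C=4*5=20
  Job (p=5,w=2): C=10, w*C=2*10=20
  Job (p=8,w=1): C=18, w*C=1*18=18
  Job (p=10,w=1): C=28, w*C=1*28=28
Total weighted completion time = 86

86


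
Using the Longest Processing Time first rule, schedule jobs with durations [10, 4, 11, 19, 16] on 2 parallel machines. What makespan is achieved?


Sort jobs in decreasing order (LPT): [19, 16, 11, 10, 4]
Assign each job to the least loaded machine:
  Machine 1: jobs [19, 10], load = 29
  Machine 2: jobs [16, 11, 4], load = 31
Makespan = max load = 31

31


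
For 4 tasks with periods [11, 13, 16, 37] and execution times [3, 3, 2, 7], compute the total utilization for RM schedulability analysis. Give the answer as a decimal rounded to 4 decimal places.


Compute individual utilizations (exact fractions):
  Task 1: C/T = 3/11 (approx. 0.2727)
  Task 2: C/T = 3/13 (approx. 0.2308)
  Task 3: C/T = 2/16 = 1/8 (approx. 0.125)
  Task 4: C/T = 7/37 (approx. 0.1892)
Total utilization U = 3/11 + 3/13 + 1/8 + 7/37 = 34611/42328
Rounded to 4 decimal places: U = 0.8177
RM (Liu & Layland) bound for 4 tasks = 0.756828; compare with U = 34611/42328 (approx. 0.817686)
bound < U <= 1, so the RM sufficient condition is not met (inconclusive; an exact test such as response-time analysis is needed).

0.8177


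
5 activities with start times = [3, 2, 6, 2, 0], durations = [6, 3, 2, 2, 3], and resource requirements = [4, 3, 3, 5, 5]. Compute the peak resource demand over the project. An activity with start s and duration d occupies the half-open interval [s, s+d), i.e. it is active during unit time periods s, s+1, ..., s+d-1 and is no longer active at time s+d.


Each activity i is active on [start_i, start_i + duration_i).
Compute total resource usage per time slot:
  t=0: active resources = [5], total = 5
  t=1: active resources = [5], total = 5
  t=2: active resources = [3, 5, 5], total = 13
  t=3: active resources = [4, 3, 5], total = 12
  t=4: active resources = [4, 3], total = 7
  t=5: active resources = [4], total = 4
  t=6: active resources = [4, 3], total = 7
  t=7: active resources = [4, 3], total = 7
  t=8: active resources = [4], total = 4
Peak resource demand = 13

13


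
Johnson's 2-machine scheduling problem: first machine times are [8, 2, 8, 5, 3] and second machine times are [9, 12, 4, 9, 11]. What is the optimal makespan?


Apply Johnson's rule:
  Group 1 (a <= b): [(2, 2, 12), (5, 3, 11), (4, 5, 9), (1, 8, 9)]
  Group 2 (a > b): [(3, 8, 4)]
Optimal job order: [2, 5, 4, 1, 3]
Schedule:
  Job 2: M1 done at 2, M2 done at 14
  Job 5: M1 done at 5, M2 done at 25
  Job 4: M1 done at 10, M2 done at 34
  Job 1: M1 done at 18, M2 done at 43
  Job 3: M1 done at 26, M2 done at 47
Makespan = 47

47


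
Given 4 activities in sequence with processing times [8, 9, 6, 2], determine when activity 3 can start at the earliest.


Activity 3 starts after activities 1 through 2 complete.
Predecessor durations: [8, 9]
ES = 8 + 9 = 17

17


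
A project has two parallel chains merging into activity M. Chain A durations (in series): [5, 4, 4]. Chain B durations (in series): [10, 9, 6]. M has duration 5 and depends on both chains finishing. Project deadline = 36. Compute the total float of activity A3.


Forward pass: ES(A3) = sum of predecessors on chain A = 9
EF = ES + duration = 9 + 4 = 13
Backward pass: LF(M) = deadline = 36; LS(M) = 36 - 5 = 31
LF(A3) = LS(M) - sum(successors on chain A) = 31 - 0 = 31
LS = LF - duration = 31 - 4 = 27
Total float = LS - ES = 27 - 9 = 18

18


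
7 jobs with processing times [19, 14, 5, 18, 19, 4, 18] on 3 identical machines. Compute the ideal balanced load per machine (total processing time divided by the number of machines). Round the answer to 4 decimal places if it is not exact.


Total processing time = 19 + 14 + 5 + 18 + 19 + 4 + 18 = 97
Number of machines = 3
Ideal balanced load = 97 / 3 = 32.3333

32.3333


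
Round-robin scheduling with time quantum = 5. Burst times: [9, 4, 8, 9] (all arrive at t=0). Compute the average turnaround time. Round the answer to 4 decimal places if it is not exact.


Time quantum = 5
Execution trace:
  J1 runs 5 units, time = 5
  J2 runs 4 units, time = 9
  J3 runs 5 units, time = 14
  J4 runs 5 units, time = 19
  J1 runs 4 units, time = 23
  J3 runs 3 units, time = 26
  J4 runs 4 units, time = 30
Finish times: [23, 9, 26, 30]
Average turnaround = 88/4 = 22.0

22.0
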